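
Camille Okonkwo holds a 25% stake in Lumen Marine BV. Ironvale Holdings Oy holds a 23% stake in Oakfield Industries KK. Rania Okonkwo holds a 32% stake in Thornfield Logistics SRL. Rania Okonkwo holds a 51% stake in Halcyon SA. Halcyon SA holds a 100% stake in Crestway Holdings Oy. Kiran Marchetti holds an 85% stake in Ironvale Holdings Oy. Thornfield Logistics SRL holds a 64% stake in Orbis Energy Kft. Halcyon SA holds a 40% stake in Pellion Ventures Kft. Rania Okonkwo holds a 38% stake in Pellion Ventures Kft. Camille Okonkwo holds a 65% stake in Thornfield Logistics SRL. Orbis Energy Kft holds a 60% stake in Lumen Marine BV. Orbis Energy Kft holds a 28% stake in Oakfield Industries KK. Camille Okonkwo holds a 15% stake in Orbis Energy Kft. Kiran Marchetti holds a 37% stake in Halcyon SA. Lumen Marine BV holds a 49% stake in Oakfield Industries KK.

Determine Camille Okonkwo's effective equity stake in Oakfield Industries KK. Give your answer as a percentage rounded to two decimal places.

44.74%

Camille reaches Oakfield along 5 paths.
Via Orbis → Lumen: 15% × 60% × 49% = 4.41%.
Via Thornfield → Orbis → Lumen: 65% × 64% × 60% × 49% = 12.2304%.
Via Lumen: 25% × 49% = 12.25%.
Via Orbis: 15% × 28% = 4.2%.
Via Thornfield → Orbis: 65% × 64% × 28% = 11.648%.
Total: 4.41% + 12.2304% + 12.25% + 4.2% + 11.648% = 44.7384%.
Rounded: 44.74%.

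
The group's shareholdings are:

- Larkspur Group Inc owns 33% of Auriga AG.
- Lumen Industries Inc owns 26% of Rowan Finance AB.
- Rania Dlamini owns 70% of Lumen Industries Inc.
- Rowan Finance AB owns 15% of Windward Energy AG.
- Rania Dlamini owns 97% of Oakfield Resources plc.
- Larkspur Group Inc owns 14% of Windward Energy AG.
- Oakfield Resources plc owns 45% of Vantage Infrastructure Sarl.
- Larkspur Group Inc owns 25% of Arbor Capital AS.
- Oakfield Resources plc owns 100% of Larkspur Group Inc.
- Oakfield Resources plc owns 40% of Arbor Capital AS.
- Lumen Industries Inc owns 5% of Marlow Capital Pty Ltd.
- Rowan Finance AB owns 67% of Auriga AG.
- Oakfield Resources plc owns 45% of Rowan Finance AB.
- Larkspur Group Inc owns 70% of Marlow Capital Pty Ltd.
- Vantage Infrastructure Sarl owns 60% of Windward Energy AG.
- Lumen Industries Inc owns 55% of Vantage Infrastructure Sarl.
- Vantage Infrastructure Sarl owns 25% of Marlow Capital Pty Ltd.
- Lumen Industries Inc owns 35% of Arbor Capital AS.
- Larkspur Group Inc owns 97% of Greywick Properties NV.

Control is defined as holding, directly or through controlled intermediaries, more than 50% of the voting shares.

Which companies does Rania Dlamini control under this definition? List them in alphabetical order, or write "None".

Arbor Capital AS, Auriga AG, Greywick Properties NV, Larkspur Group Inc, Lumen Industries Inc, Marlow Capital Pty Ltd, Oakfield Resources plc, Rowan Finance AB, Vantage Infrastructure Sarl, Windward Energy AG

Rania holds 70% of Lumen, so Rania controls Lumen.
Rania holds 97% of Oakfield, so Rania controls Oakfield.
Oakfield holds 100% of Larkspur, so Rania controls Larkspur.
Oakfield and Lumen together hold 45% + 26% = 71% of Rowan, so Rania controls Rowan.
Oakfield and Lumen together hold 45% + 55% = 100% of Vantage, so Rania controls Vantage.
Lumen and Oakfield and Larkspur together hold 35% + 40% + 25% = 100% of Arbor, so Rania controls Arbor.
Vantage and Lumen and Larkspur together hold 25% + 5% + 70% = 100% of Marlow, so Rania controls Marlow.
Larkspur holds 97% of Greywick, so Rania controls Greywick.
Rowan and Larkspur together hold 67% + 33% = 100% of Auriga, so Rania controls Auriga.
Rowan and Larkspur and Vantage together hold 15% + 14% + 60% = 89% of Windward, so Rania controls Windward.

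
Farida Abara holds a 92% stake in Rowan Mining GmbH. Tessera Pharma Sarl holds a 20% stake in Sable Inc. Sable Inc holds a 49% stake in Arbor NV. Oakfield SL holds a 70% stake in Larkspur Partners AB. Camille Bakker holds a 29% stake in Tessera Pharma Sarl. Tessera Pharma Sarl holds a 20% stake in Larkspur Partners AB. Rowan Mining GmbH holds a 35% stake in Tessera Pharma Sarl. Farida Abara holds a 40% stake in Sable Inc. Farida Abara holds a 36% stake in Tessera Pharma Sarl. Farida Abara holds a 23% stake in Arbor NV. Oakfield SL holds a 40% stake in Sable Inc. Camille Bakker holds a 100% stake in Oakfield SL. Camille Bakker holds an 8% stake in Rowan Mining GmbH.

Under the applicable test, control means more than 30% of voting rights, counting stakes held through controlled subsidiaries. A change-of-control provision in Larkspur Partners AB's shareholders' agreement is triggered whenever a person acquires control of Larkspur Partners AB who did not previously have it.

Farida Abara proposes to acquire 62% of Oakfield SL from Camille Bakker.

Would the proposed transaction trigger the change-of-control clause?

Yes

The purchase adds only to Farida's holdings (Camille's stake shrinks), so Farida is the only person who could newly come to control Larkspur.
Farida holds 92% of Rowan, so Farida controls Rowan.
Farida and Rowan together hold 36% + 35% = 71% of Tessera, so Farida controls Tessera.
Farida and Tessera together hold 40% + 20% = 60% of Sable, so Farida controls Sable.
Sable and Farida together hold 49% + 23% = 72% of Arbor, so Farida controls Arbor.
In Larkspur, Farida's side holds only 20%, not > 30%.
So before the transaction, Farida does not control Larkspur.
After the purchase, Farida holds 62% of Oakfield directly, and Camille's stake falls to 38%.
Farida holds 62% of Oakfield, so Farida controls Oakfield.
Oakfield and Tessera together hold 70% + 20% = 90% of Larkspur, so Farida controls Larkspur.
Farida did not control Larkspur before and does after, so the clause is triggered.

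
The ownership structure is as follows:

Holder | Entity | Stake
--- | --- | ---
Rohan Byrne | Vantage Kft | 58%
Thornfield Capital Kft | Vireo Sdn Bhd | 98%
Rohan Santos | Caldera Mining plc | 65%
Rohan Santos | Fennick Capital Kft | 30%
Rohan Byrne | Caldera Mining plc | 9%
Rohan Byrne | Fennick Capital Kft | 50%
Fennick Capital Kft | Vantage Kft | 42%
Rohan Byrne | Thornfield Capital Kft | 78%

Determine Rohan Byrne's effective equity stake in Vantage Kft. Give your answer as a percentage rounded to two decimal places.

Rohan Byrne reaches Vantage along 2 paths.
Direct stake: 58% = 58%.
Via Fennick: 50% × 42% = 21%.
Total: 58% + 21% = 79%.
Rounded: 79.00%.

79.00%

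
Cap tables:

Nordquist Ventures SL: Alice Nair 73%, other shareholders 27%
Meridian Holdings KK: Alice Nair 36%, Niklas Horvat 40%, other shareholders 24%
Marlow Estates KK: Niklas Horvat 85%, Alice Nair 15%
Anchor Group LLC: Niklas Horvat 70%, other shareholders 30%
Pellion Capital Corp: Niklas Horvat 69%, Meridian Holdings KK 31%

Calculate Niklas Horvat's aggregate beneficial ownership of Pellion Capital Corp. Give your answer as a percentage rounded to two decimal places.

81.40%

Niklas reaches Pellion along 2 paths.
Direct stake: 69% = 69%.
Via Meridian: 40% × 31% = 12.4%.
Total: 69% + 12.4% = 81.4%.
Rounded: 81.40%.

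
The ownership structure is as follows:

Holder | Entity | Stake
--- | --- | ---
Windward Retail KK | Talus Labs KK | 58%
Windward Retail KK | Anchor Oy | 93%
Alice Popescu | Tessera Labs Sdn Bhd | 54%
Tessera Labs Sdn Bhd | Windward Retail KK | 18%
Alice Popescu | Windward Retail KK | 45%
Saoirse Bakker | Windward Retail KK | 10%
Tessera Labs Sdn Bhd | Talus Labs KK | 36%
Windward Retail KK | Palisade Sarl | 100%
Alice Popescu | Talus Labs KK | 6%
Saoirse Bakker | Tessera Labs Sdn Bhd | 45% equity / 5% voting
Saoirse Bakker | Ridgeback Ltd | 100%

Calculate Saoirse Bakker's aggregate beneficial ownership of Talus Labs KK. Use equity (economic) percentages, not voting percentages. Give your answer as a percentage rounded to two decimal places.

Saoirse reaches Talus along 3 paths.
Via Tessera: 45% × 36% = 16.2%.
Via Windward: 10% × 58% = 5.8%.
Via Tessera → Windward: 45% × 18% × 58% = 4.698%.
Total: 16.2% + 5.8% + 4.698% = 26.698%.
Rounded: 26.70%.

26.70%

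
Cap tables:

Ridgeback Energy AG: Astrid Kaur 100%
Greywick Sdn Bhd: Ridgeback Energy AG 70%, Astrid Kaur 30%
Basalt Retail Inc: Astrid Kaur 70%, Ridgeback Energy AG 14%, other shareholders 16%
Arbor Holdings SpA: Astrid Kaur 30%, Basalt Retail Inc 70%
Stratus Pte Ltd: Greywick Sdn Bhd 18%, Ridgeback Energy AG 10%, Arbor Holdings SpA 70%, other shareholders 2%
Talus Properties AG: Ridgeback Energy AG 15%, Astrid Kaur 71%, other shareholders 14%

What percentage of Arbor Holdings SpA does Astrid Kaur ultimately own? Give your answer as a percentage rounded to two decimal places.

Astrid reaches Arbor along 3 paths.
Direct stake: 30% = 30%.
Via Basalt: 70% × 70% = 49%.
Via Ridgeback → Basalt: 100% × 14% × 70% = 9.8%.
Total: 30% + 49% + 9.8% = 88.8%.
Rounded: 88.80%.

88.80%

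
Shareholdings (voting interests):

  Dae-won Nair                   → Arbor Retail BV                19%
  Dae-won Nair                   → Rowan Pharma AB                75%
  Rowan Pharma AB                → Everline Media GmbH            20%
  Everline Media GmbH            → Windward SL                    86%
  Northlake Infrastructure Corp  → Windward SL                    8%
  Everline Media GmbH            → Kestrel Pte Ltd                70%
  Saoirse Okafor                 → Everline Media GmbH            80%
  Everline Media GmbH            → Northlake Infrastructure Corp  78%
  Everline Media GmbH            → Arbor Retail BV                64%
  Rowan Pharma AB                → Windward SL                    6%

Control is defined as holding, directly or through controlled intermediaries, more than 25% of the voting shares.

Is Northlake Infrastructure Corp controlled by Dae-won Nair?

No

Dae-won holds 75% of Rowan, so Dae-won controls Rowan.
Neither Dae-won nor any entity Dae-won controls holds any voting interest in Northlake.
So Dae-won does not control Northlake.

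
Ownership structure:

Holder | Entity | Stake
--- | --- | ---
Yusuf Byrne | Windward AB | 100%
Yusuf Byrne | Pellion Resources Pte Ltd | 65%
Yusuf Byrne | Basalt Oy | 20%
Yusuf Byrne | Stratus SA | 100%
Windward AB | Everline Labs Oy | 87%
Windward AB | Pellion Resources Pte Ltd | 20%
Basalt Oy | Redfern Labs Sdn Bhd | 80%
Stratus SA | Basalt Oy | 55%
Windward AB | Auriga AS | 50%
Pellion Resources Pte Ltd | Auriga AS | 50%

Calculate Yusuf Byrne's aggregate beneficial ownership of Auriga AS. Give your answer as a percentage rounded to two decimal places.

Yusuf reaches Auriga along 3 paths.
Via Windward → Pellion: 100% × 20% × 50% = 10%.
Via Pellion: 65% × 50% = 32.5%.
Via Windward: 100% × 50% = 50%.
Total: 10% + 32.5% + 50% = 92.5%.
Rounded: 92.50%.

92.50%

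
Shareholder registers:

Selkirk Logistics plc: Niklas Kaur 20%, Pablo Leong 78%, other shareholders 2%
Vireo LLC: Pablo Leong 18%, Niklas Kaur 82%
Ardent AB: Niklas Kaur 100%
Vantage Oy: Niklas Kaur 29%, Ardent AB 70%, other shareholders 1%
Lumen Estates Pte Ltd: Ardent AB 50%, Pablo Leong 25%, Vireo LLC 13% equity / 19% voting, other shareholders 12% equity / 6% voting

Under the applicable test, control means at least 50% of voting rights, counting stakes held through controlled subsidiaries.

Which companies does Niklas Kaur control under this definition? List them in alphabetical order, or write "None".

Ardent AB, Lumen Estates Pte Ltd, Vantage Oy, Vireo LLC

Niklas holds 82% of Vireo, so Niklas controls Vireo.
Niklas holds 100% of Ardent, so Niklas controls Ardent.
Niklas and Ardent together hold 29% + 70% = 99% of Vantage, so Niklas controls Vantage.
Ardent and Vireo together hold 50% + 19% = 69% of Lumen, so Niklas controls Lumen.
No other company's threshold is met.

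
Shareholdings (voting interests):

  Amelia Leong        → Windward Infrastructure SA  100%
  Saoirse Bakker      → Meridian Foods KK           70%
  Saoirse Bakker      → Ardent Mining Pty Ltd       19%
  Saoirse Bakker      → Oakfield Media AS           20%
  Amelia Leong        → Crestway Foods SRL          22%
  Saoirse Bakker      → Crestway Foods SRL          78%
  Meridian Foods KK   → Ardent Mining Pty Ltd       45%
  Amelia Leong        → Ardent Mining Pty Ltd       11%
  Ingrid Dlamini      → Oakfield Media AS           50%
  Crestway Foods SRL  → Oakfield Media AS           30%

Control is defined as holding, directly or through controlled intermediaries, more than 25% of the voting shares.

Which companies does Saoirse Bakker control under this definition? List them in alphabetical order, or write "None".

Saoirse holds 70% of Meridian, so Saoirse controls Meridian.
Saoirse holds 78% of Crestway, so Saoirse controls Crestway.
Saoirse and Meridian together hold 19% + 45% = 64% of Ardent, so Saoirse controls Ardent.
Crestway and Saoirse together hold 30% + 20% = 50% of Oakfield, so Saoirse controls Oakfield.
No other company's threshold is met.

Ardent Mining Pty Ltd, Crestway Foods SRL, Meridian Foods KK, Oakfield Media AS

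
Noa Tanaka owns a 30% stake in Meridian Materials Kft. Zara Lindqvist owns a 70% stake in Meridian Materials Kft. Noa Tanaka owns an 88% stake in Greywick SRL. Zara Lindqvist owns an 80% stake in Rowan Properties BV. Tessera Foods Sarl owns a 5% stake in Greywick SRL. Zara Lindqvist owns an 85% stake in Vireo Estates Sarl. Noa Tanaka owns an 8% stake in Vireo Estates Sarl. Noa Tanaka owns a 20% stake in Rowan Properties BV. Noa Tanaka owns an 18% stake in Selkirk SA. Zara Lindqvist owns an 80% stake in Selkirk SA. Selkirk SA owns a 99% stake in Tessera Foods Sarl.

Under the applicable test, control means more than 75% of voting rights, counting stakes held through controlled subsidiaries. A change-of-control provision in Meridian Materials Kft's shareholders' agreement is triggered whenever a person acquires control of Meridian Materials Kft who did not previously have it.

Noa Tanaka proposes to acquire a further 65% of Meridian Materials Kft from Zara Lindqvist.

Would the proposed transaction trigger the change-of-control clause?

The purchase adds only to Noa's holdings (Zara's stake shrinks), so Noa is the only person who could newly come to control Meridian.
Noa holds 88% of Greywick, so Noa controls Greywick.
In Meridian, Noa's side holds only 30%, not > 75%.
So before the transaction, Noa does not control Meridian.
After the purchase, Noa's direct stake in Meridian rises to 30% + 65% = 95%, and Zara's stake falls to 5%.
Noa holds 95% of Meridian, so Noa controls Meridian.
Noa did not control Meridian before and does after, so the clause is triggered.

Yes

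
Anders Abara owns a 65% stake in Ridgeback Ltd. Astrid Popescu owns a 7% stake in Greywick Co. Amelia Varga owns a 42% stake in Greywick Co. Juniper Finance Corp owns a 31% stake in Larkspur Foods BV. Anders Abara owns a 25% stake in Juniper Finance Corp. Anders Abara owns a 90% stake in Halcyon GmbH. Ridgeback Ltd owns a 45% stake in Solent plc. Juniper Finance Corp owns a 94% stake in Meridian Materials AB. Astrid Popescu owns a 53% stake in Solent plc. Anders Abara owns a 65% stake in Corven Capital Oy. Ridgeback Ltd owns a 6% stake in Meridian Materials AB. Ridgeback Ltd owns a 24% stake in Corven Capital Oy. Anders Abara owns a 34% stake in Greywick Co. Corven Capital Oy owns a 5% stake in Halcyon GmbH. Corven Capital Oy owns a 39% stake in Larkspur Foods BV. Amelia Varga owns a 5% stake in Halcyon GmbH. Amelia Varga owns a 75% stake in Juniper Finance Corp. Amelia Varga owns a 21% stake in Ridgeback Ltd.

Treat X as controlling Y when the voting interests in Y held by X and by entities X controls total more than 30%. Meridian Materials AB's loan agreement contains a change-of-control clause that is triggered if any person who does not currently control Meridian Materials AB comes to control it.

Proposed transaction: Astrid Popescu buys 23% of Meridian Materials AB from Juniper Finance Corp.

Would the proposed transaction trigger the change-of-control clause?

The purchase adds only to Astrid's holdings (Juniper's stake shrinks), so Astrid is the only person who could newly come to control Meridian.
Astrid holds 53% of Solent, so Astrid controls Solent.
Neither Astrid nor any entity Astrid controls holds any voting interest in Meridian.
So before the transaction, Astrid does not control Meridian.
After the purchase, Astrid holds 23% of Meridian directly, and Juniper's stake falls to 71%.
After the transaction, Astrid's side holds 23% of Meridian, not > 30%, so Astrid still does not control Meridian.
No new person acquires control, so the clause is not triggered.

No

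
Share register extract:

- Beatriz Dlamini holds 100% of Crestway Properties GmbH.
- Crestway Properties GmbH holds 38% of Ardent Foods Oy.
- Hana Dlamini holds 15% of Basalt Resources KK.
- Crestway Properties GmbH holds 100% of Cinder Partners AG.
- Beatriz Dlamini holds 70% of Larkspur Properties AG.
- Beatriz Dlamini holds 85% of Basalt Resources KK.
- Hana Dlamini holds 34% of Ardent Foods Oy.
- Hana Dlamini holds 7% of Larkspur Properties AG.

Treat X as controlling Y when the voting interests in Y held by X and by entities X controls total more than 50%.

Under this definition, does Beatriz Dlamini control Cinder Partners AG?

Yes

Beatriz holds 100% of Crestway, so Beatriz controls Crestway.
Crestway holds 100% of Cinder, so Beatriz controls Cinder.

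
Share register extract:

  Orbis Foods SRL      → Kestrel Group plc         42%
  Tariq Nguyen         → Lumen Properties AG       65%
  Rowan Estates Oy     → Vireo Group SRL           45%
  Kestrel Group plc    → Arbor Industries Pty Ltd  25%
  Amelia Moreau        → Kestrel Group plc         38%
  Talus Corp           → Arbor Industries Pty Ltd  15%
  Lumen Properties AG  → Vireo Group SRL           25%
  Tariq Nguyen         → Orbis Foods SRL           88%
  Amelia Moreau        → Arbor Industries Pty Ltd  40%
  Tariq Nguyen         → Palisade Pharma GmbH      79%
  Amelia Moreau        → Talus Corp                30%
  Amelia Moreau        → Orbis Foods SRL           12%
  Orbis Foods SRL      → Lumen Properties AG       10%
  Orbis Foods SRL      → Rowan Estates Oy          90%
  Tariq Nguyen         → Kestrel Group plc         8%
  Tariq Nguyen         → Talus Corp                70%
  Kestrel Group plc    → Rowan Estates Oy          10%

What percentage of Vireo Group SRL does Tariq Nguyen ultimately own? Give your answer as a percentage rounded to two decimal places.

56.11%

Tariq reaches Vireo along 5 paths.
Via Orbis → Lumen: 88% × 10% × 25% = 2.2%.
Via Lumen: 65% × 25% = 16.25%.
Via Orbis → Rowan: 88% × 90% × 45% = 35.64%.
Via Kestrel → Rowan: 8% × 10% × 45% = 0.36%.
Via Orbis → Kestrel → Rowan: 88% × 42% × 10% × 45% = 1.6632%.
Total: 2.2% + 16.25% + 35.64% + 0.36% + 1.6632% = 56.1132%.
Rounded: 56.11%.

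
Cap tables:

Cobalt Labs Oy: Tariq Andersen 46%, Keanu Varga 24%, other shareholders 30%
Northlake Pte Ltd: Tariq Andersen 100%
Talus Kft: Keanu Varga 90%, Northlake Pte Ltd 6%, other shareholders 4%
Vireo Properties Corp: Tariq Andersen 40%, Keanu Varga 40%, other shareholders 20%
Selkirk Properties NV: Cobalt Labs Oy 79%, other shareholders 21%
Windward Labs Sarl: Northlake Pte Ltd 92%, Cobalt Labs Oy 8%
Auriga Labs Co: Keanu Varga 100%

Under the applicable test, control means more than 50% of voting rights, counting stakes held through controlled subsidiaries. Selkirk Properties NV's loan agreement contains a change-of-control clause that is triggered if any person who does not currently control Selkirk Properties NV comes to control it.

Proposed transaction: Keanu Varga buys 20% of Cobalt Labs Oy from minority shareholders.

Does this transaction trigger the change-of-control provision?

No

The purchase changes only Keanu's holdings, so Keanu is the only person who could newly come to control Selkirk.
Keanu holds 90% of Talus, so Keanu controls Talus.
Keanu holds 100% of Auriga, so Keanu controls Auriga.
Neither Keanu nor any entity Keanu controls holds any voting interest in Selkirk.
So before the transaction, Keanu does not control Selkirk.
After the purchase, Keanu's direct stake in Cobalt rises to 24% + 20% = 44%.
Keanu's side now holds 44% of Cobalt, not > 50%, so Keanu still does not control Cobalt.
After the transaction, neither Keanu nor any entity Keanu controls holds a voting interest in Selkirk, so Keanu still does not control it.
No new person acquires control, so the clause is not triggered.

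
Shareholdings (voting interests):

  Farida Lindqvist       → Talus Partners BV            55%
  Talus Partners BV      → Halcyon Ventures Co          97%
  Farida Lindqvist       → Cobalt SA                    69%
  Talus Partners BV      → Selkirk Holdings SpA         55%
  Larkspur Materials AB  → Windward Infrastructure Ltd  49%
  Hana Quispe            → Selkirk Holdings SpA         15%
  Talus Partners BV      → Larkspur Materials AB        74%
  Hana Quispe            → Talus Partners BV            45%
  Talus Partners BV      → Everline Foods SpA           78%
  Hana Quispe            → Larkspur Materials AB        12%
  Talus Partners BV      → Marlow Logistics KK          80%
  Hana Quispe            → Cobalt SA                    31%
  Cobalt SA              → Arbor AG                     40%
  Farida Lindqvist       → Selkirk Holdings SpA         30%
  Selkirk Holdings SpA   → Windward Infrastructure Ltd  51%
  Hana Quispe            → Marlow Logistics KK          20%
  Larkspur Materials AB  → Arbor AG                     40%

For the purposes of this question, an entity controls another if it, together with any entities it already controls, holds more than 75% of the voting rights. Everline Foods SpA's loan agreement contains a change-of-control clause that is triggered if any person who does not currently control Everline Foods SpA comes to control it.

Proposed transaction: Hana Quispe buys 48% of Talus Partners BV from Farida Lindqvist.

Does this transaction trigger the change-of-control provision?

Yes

The purchase adds only to Hana's holdings (Farida's stake shrinks), so Hana is the only person who could newly come to control Everline.
Hana's largest direct stake is 45% in Talus, which does not meet the threshold, so Hana controls no company.
Neither Hana nor any entity Hana controls holds any voting interest in Everline.
So before the transaction, Hana does not control Everline.
After the purchase, Hana's direct stake in Talus rises to 45% + 48% = 93%, and Farida's stake falls to 7%.
Hana holds 93% of Talus, so Hana controls Talus.
Talus holds 78% of Everline, so Hana controls Everline.
Hana did not control Everline before and does after, so the clause is triggered.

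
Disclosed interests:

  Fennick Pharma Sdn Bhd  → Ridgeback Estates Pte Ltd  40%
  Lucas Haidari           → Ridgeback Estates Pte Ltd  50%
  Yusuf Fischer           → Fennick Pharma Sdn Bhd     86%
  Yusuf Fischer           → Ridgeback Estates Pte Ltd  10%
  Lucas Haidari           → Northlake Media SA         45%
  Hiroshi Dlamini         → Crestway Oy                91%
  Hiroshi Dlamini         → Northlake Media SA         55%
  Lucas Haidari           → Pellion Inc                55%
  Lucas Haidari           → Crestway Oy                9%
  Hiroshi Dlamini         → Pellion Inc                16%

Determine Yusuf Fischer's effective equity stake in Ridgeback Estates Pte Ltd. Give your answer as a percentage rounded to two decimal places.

44.40%

Yusuf reaches Ridgeback along 2 paths.
Via Fennick: 86% × 40% = 34.4%.
Direct stake: 10% = 10%.
Total: 34.4% + 10% = 44.4%.
Rounded: 44.40%.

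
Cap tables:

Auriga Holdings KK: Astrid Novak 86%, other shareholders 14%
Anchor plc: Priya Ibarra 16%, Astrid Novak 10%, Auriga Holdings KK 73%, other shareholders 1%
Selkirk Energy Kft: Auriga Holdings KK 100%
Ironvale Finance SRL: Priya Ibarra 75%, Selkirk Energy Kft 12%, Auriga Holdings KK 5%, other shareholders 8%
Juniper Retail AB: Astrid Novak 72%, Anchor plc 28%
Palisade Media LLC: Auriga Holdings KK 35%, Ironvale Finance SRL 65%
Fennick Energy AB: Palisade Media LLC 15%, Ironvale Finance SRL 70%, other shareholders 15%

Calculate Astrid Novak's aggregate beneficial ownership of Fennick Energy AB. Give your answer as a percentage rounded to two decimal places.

16.17%

Astrid reaches Fennick along 5 paths.
Via Auriga → Palisade: 86% × 35% × 15% = 4.515%.
Via Auriga → Selkirk → Ironvale → Palisade: 86% × 100% × 12% × 65% × 15% = 1.0062%.
Via Auriga → Ironvale → Palisade: 86% × 5% × 65% × 15% = 0.41925%.
Via Auriga → Selkirk → Ironvale: 86% × 100% × 12% × 70% = 7.224%.
Via Auriga → Ironvale: 86% × 5% × 70% = 3.01%.
Total: 4.515% + 1.0062% + 0.41925% + 7.224% + 3.01% = 16.17445%.
Rounded: 16.17%.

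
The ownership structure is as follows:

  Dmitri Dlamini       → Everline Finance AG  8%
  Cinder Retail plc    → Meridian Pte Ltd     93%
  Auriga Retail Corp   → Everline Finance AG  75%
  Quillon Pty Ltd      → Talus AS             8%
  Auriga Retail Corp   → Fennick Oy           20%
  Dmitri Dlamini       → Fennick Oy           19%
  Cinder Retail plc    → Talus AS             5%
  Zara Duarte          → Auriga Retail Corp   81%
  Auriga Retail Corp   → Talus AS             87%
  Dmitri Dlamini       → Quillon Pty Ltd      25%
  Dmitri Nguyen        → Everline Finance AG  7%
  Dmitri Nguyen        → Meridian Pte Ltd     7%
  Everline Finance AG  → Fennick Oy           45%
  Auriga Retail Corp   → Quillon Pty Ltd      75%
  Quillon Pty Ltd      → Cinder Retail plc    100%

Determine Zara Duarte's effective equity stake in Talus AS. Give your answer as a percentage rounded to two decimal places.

78.37%

Zara reaches Talus along 3 paths.
Via Auriga: 81% × 87% = 70.47%.
Via Auriga → Quillon → Cinder: 81% × 75% × 100% × 5% = 3.0375%.
Via Auriga → Quillon: 81% × 75% × 8% = 4.86%.
Total: 70.47% + 3.0375% + 4.86% = 78.3675%.
Rounded: 78.37%.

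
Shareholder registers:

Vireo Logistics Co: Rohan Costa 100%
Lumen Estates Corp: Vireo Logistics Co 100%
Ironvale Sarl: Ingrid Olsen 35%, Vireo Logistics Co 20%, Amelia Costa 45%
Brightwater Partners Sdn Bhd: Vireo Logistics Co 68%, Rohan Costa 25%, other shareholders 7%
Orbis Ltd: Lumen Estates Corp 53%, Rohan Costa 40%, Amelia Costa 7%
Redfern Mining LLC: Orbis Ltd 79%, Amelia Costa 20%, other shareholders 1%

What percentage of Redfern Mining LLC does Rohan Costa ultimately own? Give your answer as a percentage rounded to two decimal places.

Rohan reaches Redfern along 2 paths.
Via Vireo → Lumen → Orbis: 100% × 100% × 53% × 79% = 41.87%.
Via Orbis: 40% × 79% = 31.6%.
Total: 41.87% + 31.6% = 73.47%.

73.47%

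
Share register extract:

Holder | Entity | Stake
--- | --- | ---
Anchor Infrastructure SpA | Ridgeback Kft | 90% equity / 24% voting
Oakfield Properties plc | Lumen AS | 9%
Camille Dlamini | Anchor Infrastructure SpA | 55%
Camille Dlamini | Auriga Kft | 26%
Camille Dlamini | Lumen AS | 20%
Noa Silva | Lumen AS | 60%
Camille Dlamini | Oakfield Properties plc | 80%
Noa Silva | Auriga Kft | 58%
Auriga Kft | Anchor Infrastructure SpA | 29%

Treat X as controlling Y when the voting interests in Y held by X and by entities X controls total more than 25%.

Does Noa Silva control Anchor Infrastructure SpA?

Yes

Noa holds 58% of Auriga, so Noa controls Auriga.
Auriga holds 29% of Anchor, so Noa controls Anchor.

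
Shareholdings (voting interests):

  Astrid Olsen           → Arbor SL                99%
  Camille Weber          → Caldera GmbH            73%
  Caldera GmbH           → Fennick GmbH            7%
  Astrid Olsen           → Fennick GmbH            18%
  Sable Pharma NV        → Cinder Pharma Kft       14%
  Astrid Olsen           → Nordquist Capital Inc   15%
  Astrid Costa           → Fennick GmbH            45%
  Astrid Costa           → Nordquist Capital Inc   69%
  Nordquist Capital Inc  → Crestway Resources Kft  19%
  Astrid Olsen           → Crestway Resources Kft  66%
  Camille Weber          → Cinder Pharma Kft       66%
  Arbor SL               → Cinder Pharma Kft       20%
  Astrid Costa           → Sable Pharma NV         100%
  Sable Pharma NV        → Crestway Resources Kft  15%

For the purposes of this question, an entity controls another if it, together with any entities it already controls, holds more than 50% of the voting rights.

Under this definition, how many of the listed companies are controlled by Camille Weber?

Camille holds 73% of Caldera, so Camille controls Caldera.
Camille holds 66% of Cinder, so Camille controls Cinder.
No other company's threshold is met.
Camille controls 2 companies.

2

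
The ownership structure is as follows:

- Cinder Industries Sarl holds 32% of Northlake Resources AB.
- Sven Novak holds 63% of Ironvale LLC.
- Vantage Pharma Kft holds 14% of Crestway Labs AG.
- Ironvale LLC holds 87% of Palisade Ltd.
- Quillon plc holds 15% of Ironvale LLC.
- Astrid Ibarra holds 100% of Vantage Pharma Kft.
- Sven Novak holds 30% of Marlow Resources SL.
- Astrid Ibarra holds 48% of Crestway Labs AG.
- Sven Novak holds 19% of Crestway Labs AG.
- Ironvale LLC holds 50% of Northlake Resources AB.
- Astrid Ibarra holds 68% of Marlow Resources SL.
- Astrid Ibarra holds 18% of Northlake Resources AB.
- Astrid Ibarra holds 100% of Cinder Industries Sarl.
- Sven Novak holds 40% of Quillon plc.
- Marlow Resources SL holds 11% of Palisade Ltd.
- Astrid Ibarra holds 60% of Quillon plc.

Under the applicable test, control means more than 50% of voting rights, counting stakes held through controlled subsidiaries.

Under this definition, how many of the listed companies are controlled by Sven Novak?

Sven holds 63% of Ironvale, so Sven controls Ironvale.
Ironvale holds 87% of Palisade, so Sven controls Palisade.
No other company's threshold is met.
Sven controls 2 companies.

2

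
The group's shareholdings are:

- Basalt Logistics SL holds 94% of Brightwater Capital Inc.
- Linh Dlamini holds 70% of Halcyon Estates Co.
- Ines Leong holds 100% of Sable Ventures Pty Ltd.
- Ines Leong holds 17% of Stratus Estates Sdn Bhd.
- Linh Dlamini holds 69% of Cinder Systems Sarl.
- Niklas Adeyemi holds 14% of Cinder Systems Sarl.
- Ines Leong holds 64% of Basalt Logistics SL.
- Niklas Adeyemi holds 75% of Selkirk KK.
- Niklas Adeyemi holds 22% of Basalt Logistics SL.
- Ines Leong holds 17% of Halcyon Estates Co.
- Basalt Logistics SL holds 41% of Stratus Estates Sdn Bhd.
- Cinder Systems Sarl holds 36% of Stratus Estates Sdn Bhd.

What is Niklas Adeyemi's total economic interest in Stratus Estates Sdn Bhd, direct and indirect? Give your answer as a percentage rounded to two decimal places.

Niklas reaches Stratus along 2 paths.
Via Basalt: 22% × 41% = 9.02%.
Via Cinder: 14% × 36% = 5.04%.
Total: 9.02% + 5.04% = 14.06%.

14.06%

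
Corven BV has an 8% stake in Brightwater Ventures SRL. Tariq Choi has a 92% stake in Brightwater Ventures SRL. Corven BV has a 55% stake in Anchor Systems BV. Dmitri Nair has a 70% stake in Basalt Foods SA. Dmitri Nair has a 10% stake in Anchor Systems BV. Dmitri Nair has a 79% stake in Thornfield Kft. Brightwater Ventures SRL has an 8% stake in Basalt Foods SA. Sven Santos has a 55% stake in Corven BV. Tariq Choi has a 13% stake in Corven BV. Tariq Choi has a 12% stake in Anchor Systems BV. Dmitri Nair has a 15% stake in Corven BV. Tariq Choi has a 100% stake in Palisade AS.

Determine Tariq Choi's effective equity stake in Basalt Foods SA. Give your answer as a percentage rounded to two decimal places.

Tariq reaches Basalt along 2 paths.
Via Corven → Brightwater: 13% × 8% × 8% = 0.0832%.
Via Brightwater: 92% × 8% = 7.36%.
Total: 0.0832% + 7.36% = 7.4432%.
Rounded: 7.44%.

7.44%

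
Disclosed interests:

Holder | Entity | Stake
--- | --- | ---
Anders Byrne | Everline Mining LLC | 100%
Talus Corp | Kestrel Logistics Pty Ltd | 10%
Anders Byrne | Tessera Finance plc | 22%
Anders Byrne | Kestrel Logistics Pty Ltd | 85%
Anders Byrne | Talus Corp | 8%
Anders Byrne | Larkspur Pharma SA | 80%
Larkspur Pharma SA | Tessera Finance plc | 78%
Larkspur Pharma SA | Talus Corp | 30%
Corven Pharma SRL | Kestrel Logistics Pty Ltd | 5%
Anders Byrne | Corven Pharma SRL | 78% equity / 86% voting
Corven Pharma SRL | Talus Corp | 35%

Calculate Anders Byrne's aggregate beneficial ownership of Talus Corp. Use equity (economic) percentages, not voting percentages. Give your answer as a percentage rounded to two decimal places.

59.30%

Anders reaches Talus along 3 paths.
Via Corven: 78% × 35% = 27.3%.
Direct stake: 8% = 8%.
Via Larkspur: 80% × 30% = 24%.
Total: 27.3% + 8% + 24% = 59.3%.
Rounded: 59.30%.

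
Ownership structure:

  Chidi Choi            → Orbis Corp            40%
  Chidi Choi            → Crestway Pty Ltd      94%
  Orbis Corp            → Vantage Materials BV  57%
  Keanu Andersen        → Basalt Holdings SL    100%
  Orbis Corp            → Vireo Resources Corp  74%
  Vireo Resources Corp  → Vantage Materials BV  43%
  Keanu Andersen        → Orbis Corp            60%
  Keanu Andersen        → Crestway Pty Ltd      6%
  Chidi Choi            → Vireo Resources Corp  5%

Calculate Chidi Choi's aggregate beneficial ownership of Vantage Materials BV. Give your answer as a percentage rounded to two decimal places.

37.68%

Chidi reaches Vantage along 3 paths.
Via Orbis: 40% × 57% = 22.8%.
Via Orbis → Vireo: 40% × 74% × 43% = 12.728%.
Via Vireo: 5% × 43% = 2.15%.
Total: 22.8% + 12.728% + 2.15% = 37.678%.
Rounded: 37.68%.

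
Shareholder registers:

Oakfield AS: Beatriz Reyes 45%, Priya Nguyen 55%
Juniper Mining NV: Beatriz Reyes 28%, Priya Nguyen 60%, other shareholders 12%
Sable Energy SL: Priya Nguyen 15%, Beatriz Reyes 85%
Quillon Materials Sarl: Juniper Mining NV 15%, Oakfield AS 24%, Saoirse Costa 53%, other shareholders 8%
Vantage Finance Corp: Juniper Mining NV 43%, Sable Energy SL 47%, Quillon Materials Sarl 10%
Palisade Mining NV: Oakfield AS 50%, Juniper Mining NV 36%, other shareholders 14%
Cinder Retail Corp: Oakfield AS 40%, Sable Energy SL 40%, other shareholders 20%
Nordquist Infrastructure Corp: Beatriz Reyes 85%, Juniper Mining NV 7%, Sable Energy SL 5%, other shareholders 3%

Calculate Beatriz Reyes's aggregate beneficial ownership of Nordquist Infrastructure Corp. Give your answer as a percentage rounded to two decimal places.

Beatriz reaches Nordquist along 3 paths.
Direct stake: 85% = 85%.
Via Juniper: 28% × 7% = 1.96%.
Via Sable: 85% × 5% = 4.25%.
Total: 85% + 1.96% + 4.25% = 91.21%.

91.21%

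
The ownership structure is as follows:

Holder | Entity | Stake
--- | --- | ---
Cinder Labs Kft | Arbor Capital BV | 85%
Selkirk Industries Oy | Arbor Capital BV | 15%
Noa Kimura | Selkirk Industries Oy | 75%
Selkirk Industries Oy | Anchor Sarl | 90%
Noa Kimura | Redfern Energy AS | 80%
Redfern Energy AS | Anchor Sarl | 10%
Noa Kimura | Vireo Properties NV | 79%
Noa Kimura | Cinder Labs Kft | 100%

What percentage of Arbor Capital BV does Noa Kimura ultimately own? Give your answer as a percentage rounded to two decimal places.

96.25%

Noa reaches Arbor along 2 paths.
Via Selkirk: 75% × 15% = 11.25%.
Via Cinder: 100% × 85% = 85%.
Total: 11.25% + 85% = 96.25%.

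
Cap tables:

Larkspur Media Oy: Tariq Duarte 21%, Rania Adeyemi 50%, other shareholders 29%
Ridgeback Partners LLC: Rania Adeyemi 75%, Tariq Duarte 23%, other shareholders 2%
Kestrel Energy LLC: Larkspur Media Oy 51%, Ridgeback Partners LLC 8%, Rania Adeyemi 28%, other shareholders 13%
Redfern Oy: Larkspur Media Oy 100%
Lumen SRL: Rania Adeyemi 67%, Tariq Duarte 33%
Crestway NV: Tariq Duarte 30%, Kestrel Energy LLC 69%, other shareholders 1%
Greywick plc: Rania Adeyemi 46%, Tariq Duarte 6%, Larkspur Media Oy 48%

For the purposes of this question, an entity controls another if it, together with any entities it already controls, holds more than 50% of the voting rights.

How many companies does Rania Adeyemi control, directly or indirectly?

Rania holds 75% of Ridgeback, so Rania controls Ridgeback.
Rania holds 67% of Lumen, so Rania controls Lumen.
No other company's threshold is met.
Rania controls 2 companies.

2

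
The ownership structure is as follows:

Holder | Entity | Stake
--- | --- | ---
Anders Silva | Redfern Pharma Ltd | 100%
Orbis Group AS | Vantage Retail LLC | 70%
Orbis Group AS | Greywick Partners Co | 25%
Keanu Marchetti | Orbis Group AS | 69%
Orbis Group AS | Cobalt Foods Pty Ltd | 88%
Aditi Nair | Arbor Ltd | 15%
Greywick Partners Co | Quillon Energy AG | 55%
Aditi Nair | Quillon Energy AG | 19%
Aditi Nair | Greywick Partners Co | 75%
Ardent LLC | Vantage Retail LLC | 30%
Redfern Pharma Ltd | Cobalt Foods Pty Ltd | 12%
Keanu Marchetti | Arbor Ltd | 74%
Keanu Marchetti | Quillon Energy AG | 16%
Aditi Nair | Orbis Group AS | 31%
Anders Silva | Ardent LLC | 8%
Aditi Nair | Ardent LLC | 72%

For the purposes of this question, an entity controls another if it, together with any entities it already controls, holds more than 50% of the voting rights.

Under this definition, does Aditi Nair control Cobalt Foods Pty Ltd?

No

Aditi holds 72% of Ardent, so Aditi controls Ardent.
Aditi holds 75% of Greywick, so Aditi controls Greywick.
Greywick and Aditi together hold 55% + 19% = 74% of Quillon, so Aditi controls Quillon.
Neither Aditi nor any entity Aditi controls holds any voting interest in Cobalt.
So Aditi does not control Cobalt.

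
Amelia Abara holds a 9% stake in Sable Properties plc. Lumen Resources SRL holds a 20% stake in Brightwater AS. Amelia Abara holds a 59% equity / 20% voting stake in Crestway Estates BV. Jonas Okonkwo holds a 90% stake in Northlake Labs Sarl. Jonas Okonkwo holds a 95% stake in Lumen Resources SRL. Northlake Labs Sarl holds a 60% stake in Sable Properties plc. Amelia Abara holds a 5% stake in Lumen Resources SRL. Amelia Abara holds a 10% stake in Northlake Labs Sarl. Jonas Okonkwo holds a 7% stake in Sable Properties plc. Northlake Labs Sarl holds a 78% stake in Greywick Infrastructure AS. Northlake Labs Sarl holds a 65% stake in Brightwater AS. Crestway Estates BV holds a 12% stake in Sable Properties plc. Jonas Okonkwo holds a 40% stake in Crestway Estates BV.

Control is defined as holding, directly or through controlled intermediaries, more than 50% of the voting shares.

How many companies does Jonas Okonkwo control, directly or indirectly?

Jonas holds 95% of Lumen, so Jonas controls Lumen.
Jonas holds 90% of Northlake, so Jonas controls Northlake.
Northlake and Lumen together hold 65% + 20% = 85% of Brightwater, so Jonas controls Brightwater.
Northlake and Jonas together hold 60% + 7% = 67% of Sable, so Jonas controls Sable.
Northlake holds 78% of Greywick, so Jonas controls Greywick.
No other company's threshold is met.
Jonas controls 5 companies.

5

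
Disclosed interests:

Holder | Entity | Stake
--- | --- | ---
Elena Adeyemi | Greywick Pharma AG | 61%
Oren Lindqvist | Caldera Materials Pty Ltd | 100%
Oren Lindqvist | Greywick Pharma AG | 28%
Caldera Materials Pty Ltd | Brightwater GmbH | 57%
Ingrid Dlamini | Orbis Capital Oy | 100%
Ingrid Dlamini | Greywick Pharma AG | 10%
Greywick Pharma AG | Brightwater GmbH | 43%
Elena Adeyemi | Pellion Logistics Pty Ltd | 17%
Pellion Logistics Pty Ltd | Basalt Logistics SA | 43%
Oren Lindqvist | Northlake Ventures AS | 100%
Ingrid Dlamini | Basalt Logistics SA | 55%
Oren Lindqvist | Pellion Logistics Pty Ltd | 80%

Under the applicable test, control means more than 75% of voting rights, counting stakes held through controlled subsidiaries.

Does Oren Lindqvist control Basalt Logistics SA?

No

Oren holds 100% of Caldera, so Oren controls Caldera.
Oren holds 100% of Northlake, so Oren controls Northlake.
Oren holds 80% of Pellion, so Oren controls Pellion.
In Basalt, Oren's side holds only 43%, not > 75%.
So Oren does not control Basalt.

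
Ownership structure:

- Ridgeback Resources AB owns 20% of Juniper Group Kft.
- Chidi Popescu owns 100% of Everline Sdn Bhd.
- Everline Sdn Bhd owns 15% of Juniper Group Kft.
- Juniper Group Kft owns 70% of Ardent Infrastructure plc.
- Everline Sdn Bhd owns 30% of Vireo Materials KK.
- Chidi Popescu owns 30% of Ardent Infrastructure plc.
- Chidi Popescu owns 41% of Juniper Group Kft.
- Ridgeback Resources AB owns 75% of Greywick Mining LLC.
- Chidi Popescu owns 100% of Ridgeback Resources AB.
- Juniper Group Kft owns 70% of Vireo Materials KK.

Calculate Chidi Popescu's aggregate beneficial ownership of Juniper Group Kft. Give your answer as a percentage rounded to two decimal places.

Chidi reaches Juniper along 3 paths.
Via Everline: 100% × 15% = 15%.
Via Ridgeback: 100% × 20% = 20%.
Direct stake: 41% = 41%.
Total: 15% + 20% + 41% = 76%.
Rounded: 76.00%.

76.00%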